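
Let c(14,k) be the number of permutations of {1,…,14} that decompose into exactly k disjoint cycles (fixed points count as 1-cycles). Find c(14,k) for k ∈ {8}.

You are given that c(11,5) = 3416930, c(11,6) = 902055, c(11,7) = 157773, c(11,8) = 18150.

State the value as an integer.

135036473

[12] T[12,6]:11*902055+3416930=13339535 · T[12,7]:11*157773+902055=2637558 · T[12,8]:11*18150+157773=357423
[13] T[13,7]:12*2637558+13339535=44990231 · T[13,8]:12*357423+2637558=6926634
[14] T[14,8]:13*6926634+44990231=135036473
Read c(14,8) = 135036473.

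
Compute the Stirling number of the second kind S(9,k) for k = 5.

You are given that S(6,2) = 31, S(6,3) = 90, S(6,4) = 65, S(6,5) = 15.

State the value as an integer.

@7  (7,3):90·3+31→301, (7,4):65·4+90→350, (7,5):15·5+65→140
@8  (8,4):350·4+301→1701, (8,5):140·5+350→1050
@9  (9,5):1050·5+1701→6951
Read S(9,5) = 6951.

6951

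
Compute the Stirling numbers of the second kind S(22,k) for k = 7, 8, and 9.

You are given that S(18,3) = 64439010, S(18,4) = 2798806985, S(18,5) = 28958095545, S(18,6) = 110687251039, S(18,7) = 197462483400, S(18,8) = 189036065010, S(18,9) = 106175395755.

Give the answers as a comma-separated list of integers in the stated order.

602762379967440, 1142399079991620, 1241963303533920

i=19: T(19,4)=64439010+4·2798806985=11259666950 | T(19,5)=2798806985+5·28958095545=147589284710 | T(19,6)=28958095545+6·110687251039=693081601779 | T(19,7)=110687251039+7·197462483400=1492924634839 | T(19,8)=197462483400+8·189036065010=1709751003480 | T(19,9)=189036065010+9·106175395755=1144614626805
i=20: T(20,5)=11259666950+5·147589284710=749206090500 | T(20,6)=147589284710+6·693081601779=4306078895384 | T(20,7)=693081601779+7·1492924634839=11143554045652 | T(20,8)=1492924634839+8·1709751003480=15170932662679 | T(20,9)=1709751003480+9·1144614626805=12011282644725
i=21: T(21,6)=749206090500+6·4306078895384=26585679462804 | T(21,7)=4306078895384+7·11143554045652=82310957214948 | T(21,8)=11143554045652+8·15170932662679=132511015347084 | T(21,9)=15170932662679+9·12011282644725=123272476465204
i=22: T(22,7)=26585679462804+7·82310957214948=602762379967440 | T(22,8)=82310957214948+8·132511015347084=1142399079991620 | T(22,9)=132511015347084+9·123272476465204=1241963303533920
Read S(22,7) = 602762379967440, S(22,8) = 1142399079991620, S(22,9) = 1241963303533920.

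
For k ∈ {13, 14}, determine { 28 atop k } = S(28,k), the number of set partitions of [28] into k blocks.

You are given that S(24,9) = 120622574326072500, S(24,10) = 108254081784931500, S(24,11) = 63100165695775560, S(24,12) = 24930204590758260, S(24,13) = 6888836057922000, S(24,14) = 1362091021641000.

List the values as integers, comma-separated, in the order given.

451512851236272407400, 148782988064375309400

r25: T_25,10=10×108254081784931500+120622574326072500=1203163392175387500; T_25,11=11×63100165695775560+108254081784931500=802355904438462660; T_25,12=12×24930204590758260+63100165695775560=362262620784874680; T_25,13=13×6888836057922000+24930204590758260=114485073343744260; T_25,14=14×1362091021641000+6888836057922000=25958110360896000
r26: T_26,11=11×802355904438462660+1203163392175387500=10029078340998476760; T_26,12=12×362262620784874680+802355904438462660=5149507353856958820; T_26,13=13×114485073343744260+362262620784874680=1850568574253550060; T_26,14=14×25958110360896000+114485073343744260=477898618396288260
r27: T_27,12=12×5149507353856958820+10029078340998476760=71823166587281982600; T_27,13=13×1850568574253550060+5149507353856958820=29206898819153109600; T_27,14=14×477898618396288260+1850568574253550060=8541149231801585700
r28: T_28,13=13×29206898819153109600+71823166587281982600=451512851236272407400; T_28,14=14×8541149231801585700+29206898819153109600=148782988064375309400
Read S(28,13) = 451512851236272407400, S(28,14) = 148782988064375309400.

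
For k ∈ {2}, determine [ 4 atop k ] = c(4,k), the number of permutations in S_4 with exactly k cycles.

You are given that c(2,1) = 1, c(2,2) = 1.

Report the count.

r3: T_3,1=2×1+0=2; T_3,2=2×1+1=3
r4: T_4,2=3×3+2=11
Read c(4,2) = 11.

11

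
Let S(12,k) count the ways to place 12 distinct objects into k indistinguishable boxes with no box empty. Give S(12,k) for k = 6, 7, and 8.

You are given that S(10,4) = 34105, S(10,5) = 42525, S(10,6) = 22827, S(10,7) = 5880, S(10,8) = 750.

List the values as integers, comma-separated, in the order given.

1323652, 627396, 159027

@11  (11,5):42525·5+34105→246730, (11,6):22827·6+42525→179487, (11,7):5880·7+22827→63987, (11,8):750·8+5880→11880
@12  (12,6):179487·6+246730→1323652, (12,7):63987·7+179487→627396, (12,8):11880·8+63987→159027
Read S(12,6) = 1323652, S(12,7) = 627396, S(12,8) = 159027.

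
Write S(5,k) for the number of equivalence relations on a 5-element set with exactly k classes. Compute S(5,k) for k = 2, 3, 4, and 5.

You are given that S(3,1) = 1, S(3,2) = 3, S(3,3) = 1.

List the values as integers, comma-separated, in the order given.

row 4: T[4][1]=1·1+0=1  T[4][2]=2·3+1=7  T[4][3]=3·1+3=6  T[4][4]=4·0+1=1
row 5: T[5][2]=2·7+1=15  T[5][3]=3·6+7=25  T[5][4]=4·1+6=10  T[5][5]=5·0+1=1
Read S(5,2) = 15, S(5,3) = 25, S(5,4) = 10, S(5,5) = 1.

15, 25, 10, 1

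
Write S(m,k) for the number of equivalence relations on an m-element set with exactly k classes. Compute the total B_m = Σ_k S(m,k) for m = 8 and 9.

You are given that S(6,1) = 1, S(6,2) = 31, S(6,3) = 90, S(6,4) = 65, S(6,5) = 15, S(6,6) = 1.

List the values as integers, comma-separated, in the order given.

4140, 21147

r7: T_7,1=1×1+0=1; T_7,2=2×31+1=63; T_7,3=3×90+31=301; T_7,4=4×65+90=350; T_7,5=5×15+65=140; T_7,6=6×1+15=21; T_7,7=7×0+1=1
r8: T_8,1=1×1+0=1; T_8,2=2×63+1=127; T_8,3=3×301+63=966; T_8,4=4×350+301=1701; T_8,5=5×140+350=1050; T_8,6=6×21+140=266; T_8,7=7×1+21=28; T_8,8=8×0+1=1
r9: T_9,1=1×1+0=1; T_9,2=2×127+1=255; T_9,3=3×966+127=3025; T_9,4=4×1701+966=7770; T_9,5=5×1050+1701=6951; T_9,6=6×266+1050=2646; T_9,7=7×28+266=462; T_9,8=8×1+28=36; T_9,9=9×0+1=1
B_8 = ΣS(8,k) = 1+127+966+1701+1050+266+28+1 = 4140
B_9 = ΣS(9,k) = 1+255+3025+7770+6951+2646+462+36+1 = 21147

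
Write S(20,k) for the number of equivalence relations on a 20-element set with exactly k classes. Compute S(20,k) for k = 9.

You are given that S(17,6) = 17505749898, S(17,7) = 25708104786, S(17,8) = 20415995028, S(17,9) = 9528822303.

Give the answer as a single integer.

r18: T_18,7=7×25708104786+17505749898=197462483400; T_18,8=8×20415995028+25708104786=189036065010; T_18,9=9×9528822303+20415995028=106175395755
r19: T_19,8=8×189036065010+197462483400=1709751003480; T_19,9=9×106175395755+189036065010=1144614626805
r20: T_20,9=9×1144614626805+1709751003480=12011282644725
Read S(20,9) = 12011282644725.

12011282644725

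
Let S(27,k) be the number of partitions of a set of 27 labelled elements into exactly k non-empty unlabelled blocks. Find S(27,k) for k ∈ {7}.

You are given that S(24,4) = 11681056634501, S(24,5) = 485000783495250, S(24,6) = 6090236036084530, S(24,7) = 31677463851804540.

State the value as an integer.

11647571772911241531

[25] T[25,5]:5*485000783495250+11681056634501=2436684974110751 · T[25,6]:6*6090236036084530+485000783495250=37026417000002430 · T[25,7]:7*31677463851804540+6090236036084530=227832482998716310
[26] T[26,6]:6*37026417000002430+2436684974110751=224595186974125331 · T[26,7]:7*227832482998716310+37026417000002430=1631853797991016600
[27] T[27,7]:7*1631853797991016600+224595186974125331=11647571772911241531
Read S(27,7) = 11647571772911241531.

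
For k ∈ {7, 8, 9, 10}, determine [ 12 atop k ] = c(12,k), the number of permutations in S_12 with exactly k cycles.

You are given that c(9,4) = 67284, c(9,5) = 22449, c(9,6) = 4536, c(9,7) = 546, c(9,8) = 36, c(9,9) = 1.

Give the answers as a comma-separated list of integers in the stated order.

2637558, 357423, 32670, 1925

i=10: T(10,5)=67284+9·22449=269325 | T(10,6)=22449+9·4536=63273 | T(10,7)=4536+9·546=9450 | T(10,8)=546+9·36=870 | T(10,9)=36+9·1=45 | T(10,10)=1+9·0=1
i=11: T(11,6)=269325+10·63273=902055 | T(11,7)=63273+10·9450=157773 | T(11,8)=9450+10·870=18150 | T(11,9)=870+10·45=1320 | T(11,10)=45+10·1=55
i=12: T(12,7)=902055+11·157773=2637558 | T(12,8)=157773+11·18150=357423 | T(12,9)=18150+11·1320=32670 | T(12,10)=1320+11·55=1925
Read c(12,7) = 2637558, c(12,8) = 357423, c(12,9) = 32670, c(12,10) = 1925.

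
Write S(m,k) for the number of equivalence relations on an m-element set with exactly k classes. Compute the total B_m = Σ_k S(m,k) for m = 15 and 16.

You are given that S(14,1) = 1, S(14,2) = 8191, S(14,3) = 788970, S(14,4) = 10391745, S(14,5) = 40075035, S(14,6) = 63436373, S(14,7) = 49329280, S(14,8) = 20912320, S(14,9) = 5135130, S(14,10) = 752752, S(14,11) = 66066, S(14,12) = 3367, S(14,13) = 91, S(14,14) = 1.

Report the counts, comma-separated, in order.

1382958545, 10480142147

i=15: T(15,1)=0+1·1=1 | T(15,2)=1+2·8191=16383 | T(15,3)=8191+3·788970=2375101 | T(15,4)=788970+4·10391745=42355950 | T(15,5)=10391745+5·40075035=210766920 | T(15,6)=40075035+6·63436373=420693273 | T(15,7)=63436373+7·49329280=408741333 | T(15,8)=49329280+8·20912320=216627840 | T(15,9)=20912320+9·5135130=67128490 | T(15,10)=5135130+10·752752=12662650 | T(15,11)=752752+11·66066=1479478 | T(15,12)=66066+12·3367=106470 | T(15,13)=3367+13·91=4550 | T(15,14)=91+14·1=105 | T(15,15)=1+15·0=1
i=16: T(16,1)=0+1·1=1 | T(16,2)=1+2·16383=32767 | T(16,3)=16383+3·2375101=7141686 | T(16,4)=2375101+4·42355950=171798901 | T(16,5)=42355950+5·210766920=1096190550 | T(16,6)=210766920+6·420693273=2734926558 | T(16,7)=420693273+7·408741333=3281882604 | T(16,8)=408741333+8·216627840=2141764053 | T(16,9)=216627840+9·67128490=820784250 | T(16,10)=67128490+10·12662650=193754990 | T(16,11)=12662650+11·1479478=28936908 | T(16,12)=1479478+12·106470=2757118 | T(16,13)=106470+13·4550=165620 | T(16,14)=4550+14·105=6020 | T(16,15)=105+15·1=120 | T(16,16)=1+16·0=1
B_15 = ΣS(15,k) = 1+16383+2375101+42355950+210766920+420693273+408741333+216627840+67128490+12662650+1479478+106470+4550+105+1 = 1382958545
B_16 = ΣS(16,k) = 1+32767+7141686+171798901+1096190550+2734926558+3281882604+2141764053+820784250+193754990+28936908+2757118+165620+6020+120+1 = 10480142147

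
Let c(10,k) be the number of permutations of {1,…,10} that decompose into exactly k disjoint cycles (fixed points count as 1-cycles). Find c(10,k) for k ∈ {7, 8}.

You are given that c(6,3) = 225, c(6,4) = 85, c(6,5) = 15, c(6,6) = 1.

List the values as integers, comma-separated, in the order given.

9450, 870

row 7: T[7][4]=6·85+225=735  T[7][5]=6·15+85=175  T[7][6]=6·1+15=21  T[7][7]=6·0+1=1
row 8: T[8][5]=7·175+735=1960  T[8][6]=7·21+175=322  T[8][7]=7·1+21=28  T[8][8]=7·0+1=1
row 9: T[9][6]=8·322+1960=4536  T[9][7]=8·28+322=546  T[9][8]=8·1+28=36
row 10: T[10][7]=9·546+4536=9450  T[10][8]=9·36+546=870
Read c(10,7) = 9450, c(10,8) = 870.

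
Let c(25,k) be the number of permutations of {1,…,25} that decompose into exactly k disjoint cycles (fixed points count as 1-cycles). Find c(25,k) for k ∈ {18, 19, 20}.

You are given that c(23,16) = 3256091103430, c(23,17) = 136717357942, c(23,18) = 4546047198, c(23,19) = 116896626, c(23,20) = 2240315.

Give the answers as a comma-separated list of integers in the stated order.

12191224980000, 414908513800, 11276842500

row 24: T[24][17]=23·136717357942+3256091103430=6400590336096  T[24][18]=23·4546047198+136717357942=241276443496  T[24][19]=23·116896626+4546047198=7234669596  T[24][20]=23·2240315+116896626=168423871
row 25: T[25][18]=24·241276443496+6400590336096=12191224980000  T[25][19]=24·7234669596+241276443496=414908513800  T[25][20]=24·168423871+7234669596=11276842500
Read c(25,18) = 12191224980000, c(25,19) = 414908513800, c(25,20) = 11276842500.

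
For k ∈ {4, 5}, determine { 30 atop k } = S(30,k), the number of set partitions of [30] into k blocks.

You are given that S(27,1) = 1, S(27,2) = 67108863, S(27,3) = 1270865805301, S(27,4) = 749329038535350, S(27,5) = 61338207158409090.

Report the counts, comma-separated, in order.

i=28: T(28,2)=1+2·67108863=134217727 | T(28,3)=67108863+3·1270865805301=3812664524766 | T(28,4)=1270865805301+4·749329038535350=2998587019946701 | T(28,5)=749329038535350+5·61338207158409090=307440364830580800
i=29: T(29,3)=134217727+3·3812664524766=11438127792025 | T(29,4)=3812664524766+4·2998587019946701=11998160744311570 | T(29,5)=2998587019946701+5·307440364830580800=1540200411172850701
i=30: T(30,4)=11438127792025+4·11998160744311570=48004081105038305 | T(30,5)=11998160744311570+5·1540200411172850701=7713000216608565075
Read S(30,4) = 48004081105038305, S(30,5) = 7713000216608565075.

48004081105038305, 7713000216608565075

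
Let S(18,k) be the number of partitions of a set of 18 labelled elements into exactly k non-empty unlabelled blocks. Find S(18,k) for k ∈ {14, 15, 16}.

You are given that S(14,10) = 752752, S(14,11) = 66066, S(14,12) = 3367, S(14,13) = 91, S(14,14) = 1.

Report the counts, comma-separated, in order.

@15  (15,11):66066·11+752752→1479478, (15,12):3367·12+66066→106470, (15,13):91·13+3367→4550, (15,14):1·14+91→105, (15,15):0·15+1→1
@16  (16,12):106470·12+1479478→2757118, (16,13):4550·13+106470→165620, (16,14):105·14+4550→6020, (16,15):1·15+105→120, (16,16):0·16+1→1
@17  (17,13):165620·13+2757118→4910178, (17,14):6020·14+165620→249900, (17,15):120·15+6020→7820, (17,16):1·16+120→136
@18  (18,14):249900·14+4910178→8408778, (18,15):7820·15+249900→367200, (18,16):136·16+7820→9996
Read S(18,14) = 8408778, S(18,15) = 367200, S(18,16) = 9996.

8408778, 367200, 9996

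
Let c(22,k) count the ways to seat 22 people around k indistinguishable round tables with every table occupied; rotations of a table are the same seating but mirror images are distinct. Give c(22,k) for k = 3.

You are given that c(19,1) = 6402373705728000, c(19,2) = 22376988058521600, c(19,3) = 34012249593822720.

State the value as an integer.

298631902863216384000

r20: T_20,1=19×6402373705728000+0=121645100408832000; T_20,2=19×22376988058521600+6402373705728000=431565146817638400; T_20,3=19×34012249593822720+22376988058521600=668609730341153280
r21: T_21,2=20×431565146817638400+121645100408832000=8752948036761600000; T_21,3=20×668609730341153280+431565146817638400=13803759753640704000
r22: T_22,3=21×13803759753640704000+8752948036761600000=298631902863216384000
Read c(22,3) = 298631902863216384000.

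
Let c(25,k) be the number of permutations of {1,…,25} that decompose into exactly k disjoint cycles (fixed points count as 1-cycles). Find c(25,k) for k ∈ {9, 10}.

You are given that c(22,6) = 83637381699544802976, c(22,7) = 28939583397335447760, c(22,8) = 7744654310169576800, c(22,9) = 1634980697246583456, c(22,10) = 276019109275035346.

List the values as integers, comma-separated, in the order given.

i=23: T(23,7)=83637381699544802976+22·28939583397335447760=720308216440924653696 | T(23,8)=28939583397335447760+22·7744654310169576800=199321978221066137360 | T(23,9)=7744654310169576800+22·1634980697246583456=43714229649594412832 | T(23,10)=1634980697246583456+22·276019109275035346=7707401101297361068
i=24: T(24,8)=720308216440924653696+23·199321978221066137360=5304713715525445812976 | T(24,9)=199321978221066137360+23·43714229649594412832=1204749260161737632496 | T(24,10)=43714229649594412832+23·7707401101297361068=220984454979433717396
i=25: T(25,9)=5304713715525445812976+24·1204749260161737632496=34218695959407148992880 | T(25,10)=1204749260161737632496+24·220984454979433717396=6508376179668146850000
Read c(25,9) = 34218695959407148992880, c(25,10) = 6508376179668146850000.

34218695959407148992880, 6508376179668146850000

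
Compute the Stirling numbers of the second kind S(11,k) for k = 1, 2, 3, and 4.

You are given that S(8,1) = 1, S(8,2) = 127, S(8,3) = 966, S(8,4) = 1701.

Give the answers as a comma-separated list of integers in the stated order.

i=9: T(9,1)=0+1·1=1 | T(9,2)=1+2·127=255 | T(9,3)=127+3·966=3025 | T(9,4)=966+4·1701=7770
i=10: T(10,1)=0+1·1=1 | T(10,2)=1+2·255=511 | T(10,3)=255+3·3025=9330 | T(10,4)=3025+4·7770=34105
i=11: T(11,1)=0+1·1=1 | T(11,2)=1+2·511=1023 | T(11,3)=511+3·9330=28501 | T(11,4)=9330+4·34105=145750
Read S(11,1) = 1, S(11,2) = 1023, S(11,3) = 28501, S(11,4) = 145750.

1, 1023, 28501, 145750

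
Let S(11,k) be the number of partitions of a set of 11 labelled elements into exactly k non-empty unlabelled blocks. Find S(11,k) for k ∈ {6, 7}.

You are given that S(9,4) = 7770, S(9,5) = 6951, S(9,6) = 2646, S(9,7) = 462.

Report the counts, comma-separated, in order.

179487, 63987

i=10: T(10,5)=7770+5·6951=42525 | T(10,6)=6951+6·2646=22827 | T(10,7)=2646+7·462=5880
i=11: T(11,6)=42525+6·22827=179487 | T(11,7)=22827+7·5880=63987
Read S(11,6) = 179487, S(11,7) = 63987.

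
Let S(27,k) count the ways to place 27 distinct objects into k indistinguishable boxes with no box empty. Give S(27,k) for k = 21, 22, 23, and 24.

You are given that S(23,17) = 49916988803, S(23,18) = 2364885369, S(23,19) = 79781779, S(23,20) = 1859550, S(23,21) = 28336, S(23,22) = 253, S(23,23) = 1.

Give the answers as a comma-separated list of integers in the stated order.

495564056130, 15015551265, 333832005, 5265000

i=24: T(24,18)=49916988803+18·2364885369=92484925445 | T(24,19)=2364885369+19·79781779=3880739170 | T(24,20)=79781779+20·1859550=116972779 | T(24,21)=1859550+21·28336=2454606 | T(24,22)=28336+22·253=33902 | T(24,23)=253+23·1=276 | T(24,24)=1+24·0=1
i=25: T(25,19)=92484925445+19·3880739170=166218969675 | T(25,20)=3880739170+20·116972779=6220194750 | T(25,21)=116972779+21·2454606=168519505 | T(25,22)=2454606+22·33902=3200450 | T(25,23)=33902+23·276=40250 | T(25,24)=276+24·1=300
i=26: T(26,20)=166218969675+20·6220194750=290622864675 | T(26,21)=6220194750+21·168519505=9759104355 | T(26,22)=168519505+22·3200450=238929405 | T(26,23)=3200450+23·40250=4126200 | T(26,24)=40250+24·300=47450
i=27: T(27,21)=290622864675+21·9759104355=495564056130 | T(27,22)=9759104355+22·238929405=15015551265 | T(27,23)=238929405+23·4126200=333832005 | T(27,24)=4126200+24·47450=5265000
Read S(27,21) = 495564056130, S(27,22) = 15015551265, S(27,23) = 333832005, S(27,24) = 5265000.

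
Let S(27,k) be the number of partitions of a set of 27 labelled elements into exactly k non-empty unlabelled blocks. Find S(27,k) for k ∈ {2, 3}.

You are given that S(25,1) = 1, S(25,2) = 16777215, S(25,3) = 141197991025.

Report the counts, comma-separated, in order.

[26] T[26,1]:1*1+0=1 · T[26,2]:2*16777215+1=33554431 · T[26,3]:3*141197991025+16777215=423610750290
[27] T[27,2]:2*33554431+1=67108863 · T[27,3]:3*423610750290+33554431=1270865805301
Read S(27,2) = 67108863, S(27,3) = 1270865805301.

67108863, 1270865805301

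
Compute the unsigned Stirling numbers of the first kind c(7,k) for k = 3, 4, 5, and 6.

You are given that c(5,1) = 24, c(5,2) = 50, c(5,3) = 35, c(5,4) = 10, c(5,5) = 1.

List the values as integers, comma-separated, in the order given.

1624, 735, 175, 21

@6  (6,2):50·5+24→274, (6,3):35·5+50→225, (6,4):10·5+35→85, (6,5):1·5+10→15, (6,6):0·5+1→1
@7  (7,3):225·6+274→1624, (7,4):85·6+225→735, (7,5):15·6+85→175, (7,6):1·6+15→21
Read c(7,3) = 1624, c(7,4) = 735, c(7,5) = 175, c(7,6) = 21.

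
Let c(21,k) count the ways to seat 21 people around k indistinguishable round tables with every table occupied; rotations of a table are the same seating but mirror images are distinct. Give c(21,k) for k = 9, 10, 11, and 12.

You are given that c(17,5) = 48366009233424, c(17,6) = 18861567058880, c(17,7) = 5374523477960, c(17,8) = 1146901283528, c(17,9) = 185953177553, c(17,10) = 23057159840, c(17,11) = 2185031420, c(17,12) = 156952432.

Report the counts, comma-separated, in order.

i=18: T(18,6)=48366009233424+17·18861567058880=369012649234384 | T(18,7)=18861567058880+17·5374523477960=110228466184200 | T(18,8)=5374523477960+17·1146901283528=24871845297936 | T(18,9)=1146901283528+17·185953177553=4308105301929 | T(18,10)=185953177553+17·23057159840=577924894833 | T(18,11)=23057159840+17·2185031420=60202693980 | T(18,12)=2185031420+17·156952432=4853222764
i=19: T(19,7)=369012649234384+18·110228466184200=2353125040549984 | T(19,8)=110228466184200+18·24871845297936=557921681547048 | T(19,9)=24871845297936+18·4308105301929=102417740732658 | T(19,10)=4308105301929+18·577924894833=14710753408923 | T(19,11)=577924894833+18·60202693980=1661573386473 | T(19,12)=60202693980+18·4853222764=147560703732
i=20: T(20,8)=2353125040549984+19·557921681547048=12953636989943896 | T(20,9)=557921681547048+19·102417740732658=2503858755467550 | T(20,10)=102417740732658+19·14710753408923=381922055502195 | T(20,11)=14710753408923+19·1661573386473=46280647751910 | T(20,12)=1661573386473+19·147560703732=4465226757381
i=21: T(21,9)=12953636989943896+20·2503858755467550=63030812099294896 | T(21,10)=2503858755467550+20·381922055502195=10142299865511450 | T(21,11)=381922055502195+20·46280647751910=1307535010540395 | T(21,12)=46280647751910+20·4465226757381=135585182899530
Read c(21,9) = 63030812099294896, c(21,10) = 10142299865511450, c(21,11) = 1307535010540395, c(21,12) = 135585182899530.

63030812099294896, 10142299865511450, 1307535010540395, 135585182899530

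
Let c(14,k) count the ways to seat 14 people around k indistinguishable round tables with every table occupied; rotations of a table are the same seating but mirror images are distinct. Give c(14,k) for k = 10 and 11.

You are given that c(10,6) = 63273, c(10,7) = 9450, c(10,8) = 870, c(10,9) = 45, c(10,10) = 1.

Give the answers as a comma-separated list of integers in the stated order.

1474473, 91091

[11] T[11,7]:10*9450+63273=157773 · T[11,8]:10*870+9450=18150 · T[11,9]:10*45+870=1320 · T[11,10]:10*1+45=55 · T[11,11]:10*0+1=1
[12] T[12,8]:11*18150+157773=357423 · T[12,9]:11*1320+18150=32670 · T[12,10]:11*55+1320=1925 · T[12,11]:11*1+55=66
[13] T[13,9]:12*32670+357423=749463 · T[13,10]:12*1925+32670=55770 · T[13,11]:12*66+1925=2717
[14] T[14,10]:13*55770+749463=1474473 · T[14,11]:13*2717+55770=91091
Read c(14,10) = 1474473, c(14,11) = 91091.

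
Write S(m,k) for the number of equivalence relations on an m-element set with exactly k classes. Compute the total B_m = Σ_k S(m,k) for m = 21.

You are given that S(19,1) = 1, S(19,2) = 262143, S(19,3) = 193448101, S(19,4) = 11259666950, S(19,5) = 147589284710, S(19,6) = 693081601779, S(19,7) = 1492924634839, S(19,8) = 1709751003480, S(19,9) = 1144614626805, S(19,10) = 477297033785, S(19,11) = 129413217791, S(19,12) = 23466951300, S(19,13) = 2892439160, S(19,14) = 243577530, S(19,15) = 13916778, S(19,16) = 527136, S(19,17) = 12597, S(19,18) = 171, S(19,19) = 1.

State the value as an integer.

[20] T[20,1]:1*1+0=1 · T[20,2]:2*262143+1=524287 · T[20,3]:3*193448101+262143=580606446 · T[20,4]:4*11259666950+193448101=45232115901 · T[20,5]:5*147589284710+11259666950=749206090500 · T[20,6]:6*693081601779+147589284710=4306078895384 · T[20,7]:7*1492924634839+693081601779=11143554045652 · T[20,8]:8*1709751003480+1492924634839=15170932662679 · T[20,9]:9*1144614626805+1709751003480=12011282644725 · T[20,10]:10*477297033785+1144614626805=5917584964655 · T[20,11]:11*129413217791+477297033785=1900842429486 · T[20,12]:12*23466951300+129413217791=411016633391 · T[20,13]:13*2892439160+23466951300=61068660380 · T[20,14]:14*243577530+2892439160=6302524580 · T[20,15]:15*13916778+243577530=452329200 · T[20,16]:16*527136+13916778=22350954 · T[20,17]:17*12597+527136=741285 · T[20,18]:18*171+12597=15675 · T[20,19]:19*1+171=190 · T[20,20]:20*0+1=1
[21] T[21,1]:1*1+0=1 · T[21,2]:2*524287+1=1048575 · T[21,3]:3*580606446+524287=1742343625 · T[21,4]:4*45232115901+580606446=181509070050 · T[21,5]:5*749206090500+45232115901=3791262568401 · T[21,6]:6*4306078895384+749206090500=26585679462804 · T[21,7]:7*11143554045652+4306078895384=82310957214948 · T[21,8]:8*15170932662679+11143554045652=132511015347084 · T[21,9]:9*12011282644725+15170932662679=123272476465204 · T[21,10]:10*5917584964655+12011282644725=71187132291275 · T[21,11]:11*1900842429486+5917584964655=26826851689001 · T[21,12]:12*411016633391+1900842429486=6833042030178 · T[21,13]:13*61068660380+411016633391=1204909218331 · T[21,14]:14*6302524580+61068660380=149304004500 · T[21,15]:15*452329200+6302524580=13087462580 · T[21,16]:16*22350954+452329200=809944464 · T[21,17]:17*741285+22350954=34952799 · T[21,18]:18*15675+741285=1023435 · T[21,19]:19*190+15675=19285 · T[21,20]:20*1+190=210 · T[21,21]:21*0+1=1
B_21 = ΣS(21,k) = 1+1048575+1742343625+181509070050+3791262568401+26585679462804+82310957214948+132511015347084+123272476465204+71187132291275+26826851689001+6833042030178+1204909218331+149304004500+13087462580+809944464+34952799+1023435+19285+210+1 = 474869816156751

474869816156751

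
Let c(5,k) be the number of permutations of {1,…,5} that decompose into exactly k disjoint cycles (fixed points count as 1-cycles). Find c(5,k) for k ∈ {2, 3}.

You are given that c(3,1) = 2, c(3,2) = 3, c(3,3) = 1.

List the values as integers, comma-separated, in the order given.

50, 35

[4] T[4,1]:3*2+0=6 · T[4,2]:3*3+2=11 · T[4,3]:3*1+3=6
[5] T[5,2]:4*11+6=50 · T[5,3]:4*6+11=35
Read c(5,2) = 50, c(5,3) = 35.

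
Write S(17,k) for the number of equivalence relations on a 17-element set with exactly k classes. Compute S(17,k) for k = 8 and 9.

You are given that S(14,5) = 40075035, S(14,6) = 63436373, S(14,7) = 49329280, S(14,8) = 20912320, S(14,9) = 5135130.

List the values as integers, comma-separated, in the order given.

row 15: T[15][6]=6·63436373+40075035=420693273  T[15][7]=7·49329280+63436373=408741333  T[15][8]=8·20912320+49329280=216627840  T[15][9]=9·5135130+20912320=67128490
row 16: T[16][7]=7·408741333+420693273=3281882604  T[16][8]=8·216627840+408741333=2141764053  T[16][9]=9·67128490+216627840=820784250
row 17: T[17][8]=8·2141764053+3281882604=20415995028  T[17][9]=9·820784250+2141764053=9528822303
Read S(17,8) = 20415995028, S(17,9) = 9528822303.

20415995028, 9528822303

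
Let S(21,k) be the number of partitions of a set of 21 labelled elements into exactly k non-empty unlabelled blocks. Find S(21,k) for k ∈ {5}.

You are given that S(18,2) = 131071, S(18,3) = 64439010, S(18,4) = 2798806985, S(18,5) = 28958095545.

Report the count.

i=19: T(19,3)=131071+3·64439010=193448101 | T(19,4)=64439010+4·2798806985=11259666950 | T(19,5)=2798806985+5·28958095545=147589284710
i=20: T(20,4)=193448101+4·11259666950=45232115901 | T(20,5)=11259666950+5·147589284710=749206090500
i=21: T(21,5)=45232115901+5·749206090500=3791262568401
Read S(21,5) = 3791262568401.

3791262568401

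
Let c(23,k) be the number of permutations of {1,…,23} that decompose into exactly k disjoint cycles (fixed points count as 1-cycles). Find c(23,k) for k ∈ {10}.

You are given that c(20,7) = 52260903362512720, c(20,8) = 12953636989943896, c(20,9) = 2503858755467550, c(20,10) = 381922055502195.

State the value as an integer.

7707401101297361068

r21: T_21,8=20×12953636989943896+52260903362512720=311333643161390640; T_21,9=20×2503858755467550+12953636989943896=63030812099294896; T_21,10=20×381922055502195+2503858755467550=10142299865511450
r22: T_22,9=21×63030812099294896+311333643161390640=1634980697246583456; T_22,10=21×10142299865511450+63030812099294896=276019109275035346
r23: T_23,10=22×276019109275035346+1634980697246583456=7707401101297361068
Read c(23,10) = 7707401101297361068.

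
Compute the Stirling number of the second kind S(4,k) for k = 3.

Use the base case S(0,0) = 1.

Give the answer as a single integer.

[1] T[1,1]:1*0+1=1
[2] T[2,1]:1*1+0=1 · T[2,2]:2*0+1=1
[3] T[3,2]:2*1+1=3 · T[3,3]:3*0+1=1
[4] T[4,3]:3*1+3=6
Read S(4,3) = 6.

6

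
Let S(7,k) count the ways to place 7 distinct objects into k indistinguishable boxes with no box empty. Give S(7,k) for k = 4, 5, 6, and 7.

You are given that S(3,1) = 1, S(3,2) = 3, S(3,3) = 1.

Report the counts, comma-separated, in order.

i=4: T(4,1)=0+1·1=1 | T(4,2)=1+2·3=7 | T(4,3)=3+3·1=6 | T(4,4)=1+4·0=1
i=5: T(5,2)=1+2·7=15 | T(5,3)=7+3·6=25 | T(5,4)=6+4·1=10 | T(5,5)=1+5·0=1
i=6: T(6,3)=15+3·25=90 | T(6,4)=25+4·10=65 | T(6,5)=10+5·1=15 | T(6,6)=1+6·0=1
i=7: T(7,4)=90+4·65=350 | T(7,5)=65+5·15=140 | T(7,6)=15+6·1=21 | T(7,7)=1+7·0=1
Read S(7,4) = 350, S(7,5) = 140, S(7,6) = 21, S(7,7) = 1.

350, 140, 21, 1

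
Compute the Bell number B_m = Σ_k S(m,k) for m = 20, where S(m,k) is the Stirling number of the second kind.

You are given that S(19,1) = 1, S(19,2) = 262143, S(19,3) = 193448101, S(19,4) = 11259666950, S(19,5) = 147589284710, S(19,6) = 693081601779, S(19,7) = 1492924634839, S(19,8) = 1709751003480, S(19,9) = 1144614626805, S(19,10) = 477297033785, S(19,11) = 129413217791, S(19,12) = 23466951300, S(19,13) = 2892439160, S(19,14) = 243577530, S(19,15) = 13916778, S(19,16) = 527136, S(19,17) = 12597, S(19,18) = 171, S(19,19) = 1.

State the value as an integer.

[20] T[20,1]:1*1+0=1 · T[20,2]:2*262143+1=524287 · T[20,3]:3*193448101+262143=580606446 · T[20,4]:4*11259666950+193448101=45232115901 · T[20,5]:5*147589284710+11259666950=749206090500 · T[20,6]:6*693081601779+147589284710=4306078895384 · T[20,7]:7*1492924634839+693081601779=11143554045652 · T[20,8]:8*1709751003480+1492924634839=15170932662679 · T[20,9]:9*1144614626805+1709751003480=12011282644725 · T[20,10]:10*477297033785+1144614626805=5917584964655 · T[20,11]:11*129413217791+477297033785=1900842429486 · T[20,12]:12*23466951300+129413217791=411016633391 · T[20,13]:13*2892439160+23466951300=61068660380 · T[20,14]:14*243577530+2892439160=6302524580 · T[20,15]:15*13916778+243577530=452329200 · T[20,16]:16*527136+13916778=22350954 · T[20,17]:17*12597+527136=741285 · T[20,18]:18*171+12597=15675 · T[20,19]:19*1+171=190 · T[20,20]:20*0+1=1
B_20 = ΣS(20,k) = 1+524287+580606446+45232115901+749206090500+4306078895384+11143554045652+15170932662679+12011282644725+5917584964655+1900842429486+411016633391+61068660380+6302524580+452329200+22350954+741285+15675+190+1 = 51724158235372

51724158235372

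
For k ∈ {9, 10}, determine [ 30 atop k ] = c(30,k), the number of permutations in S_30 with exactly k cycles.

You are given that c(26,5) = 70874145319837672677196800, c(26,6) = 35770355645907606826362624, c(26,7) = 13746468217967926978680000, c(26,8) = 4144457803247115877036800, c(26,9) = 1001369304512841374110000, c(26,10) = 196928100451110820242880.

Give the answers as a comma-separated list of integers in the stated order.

981347603630155088295475765440, 215760462268683520394805979744

r27: T_27,6=26×35770355645907606826362624+70874145319837672677196800=1000903392113435450162625024; T_27,7=26×13746468217967926978680000+35770355645907606826362624=393178529313073708272042624; T_27,8=26×4144457803247115877036800+13746468217967926978680000=121502371102392939781636800; T_27,9=26×1001369304512841374110000+4144457803247115877036800=30180059720580991603896800; T_27,10=26×196928100451110820242880+1001369304512841374110000=6121499916241722700424880
r28: T_28,7=27×393178529313073708272042624+1000903392113435450162625024=11616723683566425573507775872; T_28,8=27×121502371102392939781636800+393178529313073708272042624=3673742549077683082376236224; T_28,9=27×30180059720580991603896800+121502371102392939781636800=936363983558079713086850400; T_28,10=27×6121499916241722700424880+30180059720580991603896800=195460557459107504515368560
r29: T_29,8=28×3673742549077683082376236224+11616723683566425573507775872=114481515057741551880042390144; T_29,9=28×936363983558079713086850400+3673742549077683082376236224=29891934088703915048808047424; T_29,10=28×195460557459107504515368560+936363983558079713086850400=6409259592413089839517170080
r30: T_30,9=29×29891934088703915048808047424+114481515057741551880042390144=981347603630155088295475765440; T_30,10=29×6409259592413089839517170080+29891934088703915048808047424=215760462268683520394805979744
Read c(30,9) = 981347603630155088295475765440, c(30,10) = 215760462268683520394805979744.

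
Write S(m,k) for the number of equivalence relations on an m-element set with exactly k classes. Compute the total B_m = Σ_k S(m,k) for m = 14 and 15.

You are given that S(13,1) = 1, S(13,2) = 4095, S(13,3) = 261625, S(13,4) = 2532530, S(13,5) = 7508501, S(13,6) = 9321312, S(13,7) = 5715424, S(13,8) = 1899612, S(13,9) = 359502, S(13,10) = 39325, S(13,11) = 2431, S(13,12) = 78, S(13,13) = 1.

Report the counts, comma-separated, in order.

190899322, 1382958545

r14: T_14,1=1×1+0=1; T_14,2=2×4095+1=8191; T_14,3=3×261625+4095=788970; T_14,4=4×2532530+261625=10391745; T_14,5=5×7508501+2532530=40075035; T_14,6=6×9321312+7508501=63436373; T_14,7=7×5715424+9321312=49329280; T_14,8=8×1899612+5715424=20912320; T_14,9=9×359502+1899612=5135130; T_14,10=10×39325+359502=752752; T_14,11=11×2431+39325=66066; T_14,12=12×78+2431=3367; T_14,13=13×1+78=91; T_14,14=14×0+1=1
r15: T_15,1=1×1+0=1; T_15,2=2×8191+1=16383; T_15,3=3×788970+8191=2375101; T_15,4=4×10391745+788970=42355950; T_15,5=5×40075035+10391745=210766920; T_15,6=6×63436373+40075035=420693273; T_15,7=7×49329280+63436373=408741333; T_15,8=8×20912320+49329280=216627840; T_15,9=9×5135130+20912320=67128490; T_15,10=10×752752+5135130=12662650; T_15,11=11×66066+752752=1479478; T_15,12=12×3367+66066=106470; T_15,13=13×91+3367=4550; T_15,14=14×1+91=105; T_15,15=15×0+1=1
B_14 = ΣS(14,k) = 1+8191+788970+10391745+40075035+63436373+49329280+20912320+5135130+752752+66066+3367+91+1 = 190899322
B_15 = ΣS(15,k) = 1+16383+2375101+42355950+210766920+420693273+408741333+216627840+67128490+12662650+1479478+106470+4550+105+1 = 1382958545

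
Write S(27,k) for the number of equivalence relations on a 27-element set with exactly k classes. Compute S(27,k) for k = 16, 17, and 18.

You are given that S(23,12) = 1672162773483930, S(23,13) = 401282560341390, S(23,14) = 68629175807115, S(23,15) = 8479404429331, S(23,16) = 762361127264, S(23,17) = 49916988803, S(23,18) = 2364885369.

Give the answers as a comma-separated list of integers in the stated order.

294063066070824960, 35569317763922670, 3270191625210510

row 24: T[24][13]=13·401282560341390+1672162773483930=6888836057922000  T[24][14]=14·68629175807115+401282560341390=1362091021641000  T[24][15]=15·8479404429331+68629175807115=195820242247080  T[24][16]=16·762361127264+8479404429331=20677182465555  T[24][17]=17·49916988803+762361127264=1610949936915  T[24][18]=18·2364885369+49916988803=92484925445
row 25: T[25][14]=14·1362091021641000+6888836057922000=25958110360896000  T[25][15]=15·195820242247080+1362091021641000=4299394655347200  T[25][16]=16·20677182465555+195820242247080=526655161695960  T[25][17]=17·1610949936915+20677182465555=48063331393110  T[25][18]=18·92484925445+1610949936915=3275678594925
row 26: T[26][15]=15·4299394655347200+25958110360896000=90449030191104000  T[26][16]=16·526655161695960+4299394655347200=12725877242482560  T[26][17]=17·48063331393110+526655161695960=1343731795378830  T[26][18]=18·3275678594925+48063331393110=107025546101760
row 27: T[27][16]=16·12725877242482560+90449030191104000=294063066070824960  T[27][17]=17·1343731795378830+12725877242482560=35569317763922670  T[27][18]=18·107025546101760+1343731795378830=3270191625210510
Read S(27,16) = 294063066070824960, S(27,17) = 35569317763922670, S(27,18) = 3270191625210510.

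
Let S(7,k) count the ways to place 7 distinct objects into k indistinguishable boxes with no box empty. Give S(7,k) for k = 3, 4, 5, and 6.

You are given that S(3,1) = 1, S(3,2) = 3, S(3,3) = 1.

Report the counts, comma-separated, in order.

i=4: T(4,1)=0+1·1=1 | T(4,2)=1+2·3=7 | T(4,3)=3+3·1=6 | T(4,4)=1+4·0=1
i=5: T(5,1)=0+1·1=1 | T(5,2)=1+2·7=15 | T(5,3)=7+3·6=25 | T(5,4)=6+4·1=10 | T(5,5)=1+5·0=1
i=6: T(6,2)=1+2·15=31 | T(6,3)=15+3·25=90 | T(6,4)=25+4·10=65 | T(6,5)=10+5·1=15 | T(6,6)=1+6·0=1
i=7: T(7,3)=31+3·90=301 | T(7,4)=90+4·65=350 | T(7,5)=65+5·15=140 | T(7,6)=15+6·1=21
Read S(7,3) = 301, S(7,4) = 350, S(7,5) = 140, S(7,6) = 21.

301, 350, 140, 21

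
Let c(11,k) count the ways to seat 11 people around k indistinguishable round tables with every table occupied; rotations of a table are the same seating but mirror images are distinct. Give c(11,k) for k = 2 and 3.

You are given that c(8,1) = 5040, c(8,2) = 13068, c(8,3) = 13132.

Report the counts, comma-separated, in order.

row 9: T[9][1]=8·5040+0=40320  T[9][2]=8·13068+5040=109584  T[9][3]=8·13132+13068=118124
row 10: T[10][1]=9·40320+0=362880  T[10][2]=9·109584+40320=1026576  T[10][3]=9·118124+109584=1172700
row 11: T[11][2]=10·1026576+362880=10628640  T[11][3]=10·1172700+1026576=12753576
Read c(11,2) = 10628640, c(11,3) = 12753576.

10628640, 12753576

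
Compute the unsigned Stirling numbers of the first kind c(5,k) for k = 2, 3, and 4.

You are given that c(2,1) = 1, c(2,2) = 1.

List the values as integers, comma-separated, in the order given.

50, 35, 10

[3] T[3,1]:2*1+0=2 · T[3,2]:2*1+1=3 · T[3,3]:2*0+1=1
[4] T[4,1]:3*2+0=6 · T[4,2]:3*3+2=11 · T[4,3]:3*1+3=6 · T[4,4]:3*0+1=1
[5] T[5,2]:4*11+6=50 · T[5,3]:4*6+11=35 · T[5,4]:4*1+6=10
Read c(5,2) = 50, c(5,3) = 35, c(5,4) = 10.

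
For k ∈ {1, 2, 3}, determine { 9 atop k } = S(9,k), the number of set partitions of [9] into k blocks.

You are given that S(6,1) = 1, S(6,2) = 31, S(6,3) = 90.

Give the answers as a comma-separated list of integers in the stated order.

1, 255, 3025

row 7: T[7][1]=1·1+0=1  T[7][2]=2·31+1=63  T[7][3]=3·90+31=301
row 8: T[8][1]=1·1+0=1  T[8][2]=2·63+1=127  T[8][3]=3·301+63=966
row 9: T[9][1]=1·1+0=1  T[9][2]=2·127+1=255  T[9][3]=3·966+127=3025
Read S(9,1) = 1, S(9,2) = 255, S(9,3) = 3025.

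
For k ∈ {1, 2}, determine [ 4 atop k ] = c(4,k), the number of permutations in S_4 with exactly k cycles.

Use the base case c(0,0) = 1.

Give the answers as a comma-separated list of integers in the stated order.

6, 11

row 1: T[1][1]=0·0+1=1
row 2: T[2][1]=1·1+0=1  T[2][2]=1·0+1=1
row 3: T[3][1]=2·1+0=2  T[3][2]=2·1+1=3
row 4: T[4][1]=3·2+0=6  T[4][2]=3·3+2=11
Read c(4,1) = 6, c(4,2) = 11.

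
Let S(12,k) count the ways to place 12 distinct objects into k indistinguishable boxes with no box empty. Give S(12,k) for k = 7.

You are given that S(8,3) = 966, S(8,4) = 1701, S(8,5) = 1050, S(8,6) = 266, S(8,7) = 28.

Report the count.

i=9: T(9,4)=966+4·1701=7770 | T(9,5)=1701+5·1050=6951 | T(9,6)=1050+6·266=2646 | T(9,7)=266+7·28=462
i=10: T(10,5)=7770+5·6951=42525 | T(10,6)=6951+6·2646=22827 | T(10,7)=2646+7·462=5880
i=11: T(11,6)=42525+6·22827=179487 | T(11,7)=22827+7·5880=63987
i=12: T(12,7)=179487+7·63987=627396
Read S(12,7) = 627396.

627396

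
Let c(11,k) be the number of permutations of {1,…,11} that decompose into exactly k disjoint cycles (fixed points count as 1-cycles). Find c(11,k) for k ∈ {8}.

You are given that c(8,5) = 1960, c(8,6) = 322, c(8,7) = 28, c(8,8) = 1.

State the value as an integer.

18150

[9] T[9,6]:8*322+1960=4536 · T[9,7]:8*28+322=546 · T[9,8]:8*1+28=36
[10] T[10,7]:9*546+4536=9450 · T[10,8]:9*36+546=870
[11] T[11,8]:10*870+9450=18150
Read c(11,8) = 18150.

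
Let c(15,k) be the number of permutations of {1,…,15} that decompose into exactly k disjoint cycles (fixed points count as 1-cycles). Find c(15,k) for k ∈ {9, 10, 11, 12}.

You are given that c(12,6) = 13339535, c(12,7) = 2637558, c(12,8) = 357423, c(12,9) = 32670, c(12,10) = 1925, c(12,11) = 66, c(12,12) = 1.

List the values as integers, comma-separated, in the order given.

row 13: T[13][7]=12·2637558+13339535=44990231  T[13][8]=12·357423+2637558=6926634  T[13][9]=12·32670+357423=749463  T[13][10]=12·1925+32670=55770  T[13][11]=12·66+1925=2717  T[13][12]=12·1+66=78
row 14: T[14][8]=13·6926634+44990231=135036473  T[14][9]=13·749463+6926634=16669653  T[14][10]=13·55770+749463=1474473  T[14][11]=13·2717+55770=91091  T[14][12]=13·78+2717=3731
row 15: T[15][9]=14·16669653+135036473=368411615  T[15][10]=14·1474473+16669653=37312275  T[15][11]=14·91091+1474473=2749747  T[15][12]=14·3731+91091=143325
Read c(15,9) = 368411615, c(15,10) = 37312275, c(15,11) = 2749747, c(15,12) = 143325.

368411615, 37312275, 2749747, 143325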